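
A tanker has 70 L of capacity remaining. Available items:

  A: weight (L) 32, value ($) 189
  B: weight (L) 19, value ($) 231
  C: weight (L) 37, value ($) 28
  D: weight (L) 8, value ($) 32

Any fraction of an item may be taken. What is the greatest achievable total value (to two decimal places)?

Sort by value per unit weight and fill in that order.
Ratios (sorted): B 12.16, A 5.91, D 4.00, C 0.76
take B (19 @ 231); take A (32 @ 189); take D (8 @ 32); take 11/37 of C → 8.32. Capacity used 70/70.
Total value = 460.32

460.32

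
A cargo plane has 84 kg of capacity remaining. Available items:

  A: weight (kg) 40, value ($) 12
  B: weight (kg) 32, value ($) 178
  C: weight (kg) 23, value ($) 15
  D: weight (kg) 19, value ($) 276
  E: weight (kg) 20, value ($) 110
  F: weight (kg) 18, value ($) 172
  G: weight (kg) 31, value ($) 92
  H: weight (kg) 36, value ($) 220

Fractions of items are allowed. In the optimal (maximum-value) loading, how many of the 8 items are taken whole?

3

Ratios (sorted): D 14.53, F 9.56, H 6.11, B 5.56, E 5.50, G 2.97, C 0.65, A 0.30
take D (19 @ 276); take F (18 @ 172); take H (36 @ 220); take 11/32 of B → 61.19. Capacity used 84/84.
3 item(s) taken whole; one partial (take 11/32 of B).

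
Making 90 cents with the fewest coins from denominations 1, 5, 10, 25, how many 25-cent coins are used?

3

Greedy: take as many of the largest coin as possible, then repeat with the remainder.
90 − 3×25→15 − 1×10→5 − 1×5→0
Count of 25: 3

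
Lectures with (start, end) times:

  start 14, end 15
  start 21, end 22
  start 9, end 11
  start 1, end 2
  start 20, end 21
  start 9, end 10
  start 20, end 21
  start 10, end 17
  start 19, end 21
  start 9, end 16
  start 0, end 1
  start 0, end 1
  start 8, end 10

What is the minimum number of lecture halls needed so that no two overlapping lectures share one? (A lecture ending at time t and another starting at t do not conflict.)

Count concurrent intervals with a sweep; the peak is the room count.
starts: [0, 0, 1, 8, 9, 9, 9, 10, 14, 19, 20, 20, 21]
ends:   [1, 1, 2, 10, 10, 11, 15, 16, 17, 21, 21, 21, 22]
s0→1 s0→2 e1→1 e1→0 s1→1 e2→0 s8→1 s9→2 s9→3 s9→4  — peak 4.

4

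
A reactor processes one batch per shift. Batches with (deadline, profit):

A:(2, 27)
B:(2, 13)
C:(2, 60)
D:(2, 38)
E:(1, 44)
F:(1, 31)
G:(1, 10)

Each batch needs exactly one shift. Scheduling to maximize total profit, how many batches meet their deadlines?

Take jobs in profit order; each goes to the latest open slot no later than its deadline.
Profit order: C=60 E=44 D=38 F=31 A=27 B=13 G=10
Assign: C→slot 2, E→slot 1, D skipped, F skipped, A skipped, B skipped, G skipped.
Slots: [1:E] [2:C]
2 of 7 scheduled.

2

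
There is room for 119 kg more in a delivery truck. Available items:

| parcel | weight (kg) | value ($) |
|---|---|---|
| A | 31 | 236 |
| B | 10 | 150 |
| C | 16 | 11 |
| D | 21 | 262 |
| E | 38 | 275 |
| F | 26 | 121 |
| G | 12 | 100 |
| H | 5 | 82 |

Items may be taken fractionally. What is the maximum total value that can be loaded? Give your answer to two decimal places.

Sort by value per unit weight and fill in that order.
Ratios (sorted): H 16.40, B 15.00, D 12.48, G 8.33, A 7.61, E 7.24, F 4.65, C 0.69
take H (5 @ 82); take B (10 @ 150); take D (21 @ 262); take G (12 @ 100); take A (31 @ 236); take E (38 @ 275); take 2/26 of F → 9.31. Capacity used 119/119.
Total value = 1114.31

1114.31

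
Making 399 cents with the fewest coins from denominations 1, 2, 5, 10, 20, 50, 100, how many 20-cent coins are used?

2

Greedy: take as many of the largest coin as possible, then repeat with the remainder.
399 = 3×100 + 1×50 + 2×20 + 1×5 + 2×2
Count of 20: 2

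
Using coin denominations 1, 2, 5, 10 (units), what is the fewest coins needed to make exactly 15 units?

2

Use the largest denomination that fits, subtract, and repeat.
15 = 1×10 + 1×5
Total coins = 1 + 1 = 2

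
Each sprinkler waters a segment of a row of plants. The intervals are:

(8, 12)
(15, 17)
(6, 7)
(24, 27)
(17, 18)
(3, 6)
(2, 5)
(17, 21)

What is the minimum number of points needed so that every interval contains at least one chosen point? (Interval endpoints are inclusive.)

5

Process intervals by earliest right end; each time one isn't hit yet, stab at its right endpoint.
By right end: [2,5]  [3,6]  [6,7]  [8,12]  [15,17]  [17,18]  [17,21]  [24,27]
[2,5] uncovered → point at 5; [6,7] uncovered → point at 7; [8,12] uncovered → point at 12; [15,17] uncovered → point at 17; [24,27] uncovered → point at 27.
Points: 5, 7, 12, 17, 27 (5 total).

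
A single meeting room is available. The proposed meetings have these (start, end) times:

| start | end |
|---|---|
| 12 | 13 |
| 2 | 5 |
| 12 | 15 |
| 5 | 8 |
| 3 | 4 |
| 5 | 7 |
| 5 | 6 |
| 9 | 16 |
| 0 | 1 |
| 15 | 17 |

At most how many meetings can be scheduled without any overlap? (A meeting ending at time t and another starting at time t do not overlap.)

Sorted by end: (0,1)  (3,4)  (2,5)  (5,6)  (5,7)  (5,8)  (12,13)  (12,15)  (9,16)  (15,17)
take (0,1); take (3,4); take (5,6); skip (5,7); take (12,13); take (15,17).
Selected 5 meetings.

5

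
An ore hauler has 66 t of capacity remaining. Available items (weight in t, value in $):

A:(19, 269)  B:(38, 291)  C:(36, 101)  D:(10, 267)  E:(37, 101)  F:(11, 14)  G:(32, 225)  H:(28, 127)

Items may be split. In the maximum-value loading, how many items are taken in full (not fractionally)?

Sort by value per unit weight and fill in that order.
Order: D (267/10=26.70) > A (269/19=14.16) > B (291/38=7.66) > G (225/32=7.03) > H (127/28=4.54) > C (101/36=2.81) > E (101/37=2.73) > F (14/11=1.27)
Fill: take D (10 @ 267) → take A (19 @ 269) → take 37/38 of B → 283.34; 66/66 used.
2 item(s) taken whole; one partial (take 37/38 of B).

2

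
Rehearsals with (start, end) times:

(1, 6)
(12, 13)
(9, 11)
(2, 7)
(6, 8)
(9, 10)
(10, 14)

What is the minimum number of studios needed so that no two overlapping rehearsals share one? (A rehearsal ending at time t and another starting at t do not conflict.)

2

The answer is the maximum number of intervals overlapping at any instant.
Events (time:±→running): 1:+→1 2:+→2 … peak 2.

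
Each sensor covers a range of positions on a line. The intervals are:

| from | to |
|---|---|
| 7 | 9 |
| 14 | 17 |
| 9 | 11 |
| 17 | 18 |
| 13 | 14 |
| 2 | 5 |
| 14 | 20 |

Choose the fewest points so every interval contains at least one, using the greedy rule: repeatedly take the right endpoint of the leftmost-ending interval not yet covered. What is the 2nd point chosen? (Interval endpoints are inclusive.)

Sorted: [2,5] [7,9] [9,11] [13,14] [14,17] [17,18] [14,20]
{[2,5]} hit by 5; {[7,9],[9,11]} hit by 9; {[13,14],[14,17]} hit by 14; {[17,18],[14,20]} hit by 18.
Points: 5, 9, 14, 18 (4 total).

9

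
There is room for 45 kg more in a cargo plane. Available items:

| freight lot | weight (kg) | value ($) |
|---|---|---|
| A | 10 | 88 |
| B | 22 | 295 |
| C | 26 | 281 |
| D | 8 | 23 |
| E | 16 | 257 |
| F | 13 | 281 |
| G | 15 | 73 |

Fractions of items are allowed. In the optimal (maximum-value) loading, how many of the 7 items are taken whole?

Greedy by value/weight ratio, highest first.
Order: F (281/13=21.62) > E (257/16=16.06) > B (295/22=13.41) > C (281/26=10.81) > A (88/10=8.80) > G (73/15=4.87) > D (23/8=2.88)
Fill: take F (13 @ 281) → take E (16 @ 257) → take 16/22 of B → 214.55; 45/45 used.
2 item(s) taken whole; one partial (take 16/22 of B).

2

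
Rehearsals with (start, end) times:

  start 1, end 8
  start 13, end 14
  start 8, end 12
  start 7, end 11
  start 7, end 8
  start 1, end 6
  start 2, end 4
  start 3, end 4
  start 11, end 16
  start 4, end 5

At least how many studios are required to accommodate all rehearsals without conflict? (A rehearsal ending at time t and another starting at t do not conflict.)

4

starts: [1, 1, 2, 3, 4, 7, 7, 8, 11, 13]
ends:   [4, 4, 5, 6, 8, 8, 11, 12, 14, 16]
s1→1 s1→2 s2→3 s3→4  — peak 4.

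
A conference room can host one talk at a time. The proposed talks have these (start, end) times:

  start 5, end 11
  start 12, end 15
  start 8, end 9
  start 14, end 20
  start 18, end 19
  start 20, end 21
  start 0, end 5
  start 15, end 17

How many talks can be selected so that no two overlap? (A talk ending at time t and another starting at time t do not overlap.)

6

Sort by end time and greedily take each interval whose start is ≥ the last chosen end.
By end time: (0,5), (8,9), (5,11), (12,15), (15,17), (18,19), (14,20), (20,21).
Pick (0,5); next start ≥ 5 → (8,9); next start ≥ 9 → (12,15); next start ≥ 15 → (15,17); next start ≥ 17 → (18,19); next start ≥ 19 → (20,21).
Selected 6 talks.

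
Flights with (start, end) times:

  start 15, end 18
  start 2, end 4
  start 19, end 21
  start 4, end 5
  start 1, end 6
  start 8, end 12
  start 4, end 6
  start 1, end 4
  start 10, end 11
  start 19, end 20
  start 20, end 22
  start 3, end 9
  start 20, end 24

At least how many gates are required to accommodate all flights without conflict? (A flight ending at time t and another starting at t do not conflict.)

4

Count concurrent intervals with a sweep; the peak is the room count.
starts: [1, 1, 2, 3, 4, 4, 8, 10, 15, 19, 19, 20, 20]
ends:   [4, 4, 5, 6, 6, 9, 11, 12, 18, 20, 21, 22, 24]
s1→1 s1→2 s2→3 s3→4  — peak 4.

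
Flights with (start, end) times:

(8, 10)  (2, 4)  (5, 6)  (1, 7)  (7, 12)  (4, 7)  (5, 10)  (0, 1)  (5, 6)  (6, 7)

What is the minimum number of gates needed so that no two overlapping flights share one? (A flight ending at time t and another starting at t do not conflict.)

5

Count concurrent intervals with a sweep; the peak is the room count.
starts: [0, 1, 2, 4, 5, 5, 5, 6, 7, 8]
ends:   [1, 4, 6, 6, 7, 7, 7, 10, 10, 12]
s0→1 e1→0 s1→1 s2→2 e4→1 s4→2 s5→3 s5→4 s5→5  — peak 5.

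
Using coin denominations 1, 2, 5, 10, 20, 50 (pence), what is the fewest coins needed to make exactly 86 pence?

86 = 1×50 + 1×20 + 1×10 + 1×5 + 1×1
Total coins = 1 + 1 + 1 + 1 + 1 = 5

5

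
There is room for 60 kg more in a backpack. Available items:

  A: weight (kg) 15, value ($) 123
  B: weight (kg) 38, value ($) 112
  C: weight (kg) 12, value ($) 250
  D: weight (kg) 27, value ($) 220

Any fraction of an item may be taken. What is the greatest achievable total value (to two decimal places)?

Sort by value per unit weight and fill in that order.
Ratios (sorted): C 20.83, A 8.20, D 8.15, B 2.95
take C (12 @ 250); take A (15 @ 123); take D (27 @ 220); take 6/38 of B → 17.68. Capacity used 60/60.
Total value = 610.68

610.68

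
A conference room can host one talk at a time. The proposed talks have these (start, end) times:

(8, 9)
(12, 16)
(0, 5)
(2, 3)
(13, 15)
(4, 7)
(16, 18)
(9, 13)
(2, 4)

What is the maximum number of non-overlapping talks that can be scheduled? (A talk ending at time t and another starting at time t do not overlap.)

Order by finish time; keep every interval that doesn't clash with the previous kept one.
By end time: (2,3), (2,4), (0,5), (4,7), (8,9), (9,13), (13,15), (12,16), (16,18).
Pick (2,3); next start ≥ 3 → (4,7); next start ≥ 7 → (8,9); next start ≥ 9 → (9,13); next start ≥ 13 → (13,15); next start ≥ 15 → (16,18).
Selected 6 talks.

6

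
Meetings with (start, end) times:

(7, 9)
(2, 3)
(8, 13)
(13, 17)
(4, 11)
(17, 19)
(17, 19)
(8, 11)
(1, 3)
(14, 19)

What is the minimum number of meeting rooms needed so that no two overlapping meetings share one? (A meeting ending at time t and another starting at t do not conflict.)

starts: [1, 2, 4, 7, 8, 8, 13, 14, 17, 17]
ends:   [3, 3, 9, 11, 11, 13, 17, 19, 19, 19]
s1→1 s2→2 e3→1 e3→0 s4→1 s7→2 s8→3 s8→4  — peak 4.

4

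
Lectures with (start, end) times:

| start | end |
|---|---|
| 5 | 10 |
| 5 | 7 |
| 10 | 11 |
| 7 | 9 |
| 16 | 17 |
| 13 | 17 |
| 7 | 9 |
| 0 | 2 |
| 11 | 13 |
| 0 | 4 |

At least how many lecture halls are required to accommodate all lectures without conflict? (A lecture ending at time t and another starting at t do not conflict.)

The answer is the maximum number of intervals overlapping at any instant.
Events (time:±→running): 0:+→1 0:+→2 2:-→1 4:-→0 5:+→1 5:+→2 7:-→1 7:+→2 7:+→3 … peak 3.

3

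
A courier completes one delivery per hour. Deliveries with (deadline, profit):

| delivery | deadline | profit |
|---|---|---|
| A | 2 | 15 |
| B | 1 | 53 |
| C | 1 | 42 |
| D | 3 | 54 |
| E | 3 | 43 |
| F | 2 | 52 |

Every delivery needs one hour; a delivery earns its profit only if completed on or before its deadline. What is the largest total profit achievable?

Sort by profit descending; place each in the latest free slot ≤ its deadline.
By profit: D(d3,54), B(d1,53), F(d2,52), E(d3,43), C(d1,42), A(d2,15)
D→slot 3; B→slot 1; F→slot 2; E skipped; C skipped; A skipped.
Profit = 53 + 52 + 54 = 159

159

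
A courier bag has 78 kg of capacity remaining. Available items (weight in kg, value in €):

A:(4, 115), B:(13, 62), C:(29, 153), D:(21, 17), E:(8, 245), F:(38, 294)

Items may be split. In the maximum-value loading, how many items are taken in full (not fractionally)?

Greedy by value/weight ratio, highest first.
Order: E (245/8=30.62) > A (115/4=28.75) > F (294/38=7.74) > C (153/29=5.28) > B (62/13=4.77) > D (17/21=0.81)
Fill: take E (8 @ 245) → take A (4 @ 115) → take F (38 @ 294) → take 28/29 of C → 147.72; 78/78 used.
3 item(s) taken whole; one partial (take 28/29 of C).

3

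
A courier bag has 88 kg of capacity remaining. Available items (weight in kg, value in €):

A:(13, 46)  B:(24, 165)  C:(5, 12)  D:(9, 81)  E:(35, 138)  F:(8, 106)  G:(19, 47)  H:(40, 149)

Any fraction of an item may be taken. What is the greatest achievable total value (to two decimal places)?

534.70

Order: F (106/8=13.25) > D (81/9=9.00) > B (165/24=6.88) > E (138/35=3.94) > H (149/40=3.73) > A (46/13=3.54) > G (47/19=2.47) > C (12/5=2.40)
Fill: take F (8 @ 106) → take D (9 @ 81) → take B (24 @ 165) → take E (35 @ 138) → take 12/40 of H → 44.70; 88/88 used.
Total value = 534.70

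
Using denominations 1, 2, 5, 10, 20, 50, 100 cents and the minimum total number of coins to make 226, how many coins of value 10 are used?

Use the largest denomination that fits, subtract, and repeat.
226 = 2×100 + 1×20 + 1×5 + 1×1
Count of 10: 0

0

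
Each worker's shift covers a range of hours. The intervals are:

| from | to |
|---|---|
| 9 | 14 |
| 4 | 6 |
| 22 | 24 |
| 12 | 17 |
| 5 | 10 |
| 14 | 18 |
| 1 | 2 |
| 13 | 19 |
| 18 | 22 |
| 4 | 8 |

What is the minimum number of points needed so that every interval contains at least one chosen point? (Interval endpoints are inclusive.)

4

By right end: [1,2]  [4,6]  [4,8]  [5,10]  [9,14]  [12,17]  [14,18]  [13,19]  [18,22]  [22,24]
[1,2] uncovered → point at 2; [4,6] uncovered → point at 6; [9,14] uncovered → point at 14; [18,22] uncovered → point at 22.
Points: 2, 6, 14, 22 (4 total).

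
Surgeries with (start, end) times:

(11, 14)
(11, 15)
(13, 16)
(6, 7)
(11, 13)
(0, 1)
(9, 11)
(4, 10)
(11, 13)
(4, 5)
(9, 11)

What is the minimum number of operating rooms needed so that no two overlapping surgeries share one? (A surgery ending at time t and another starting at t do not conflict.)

Count concurrent intervals with a sweep; the peak is the room count.
starts: [0, 4, 4, 6, 9, 9, 11, 11, 11, 11, 13]
ends:   [1, 5, 7, 10, 11, 11, 13, 13, 14, 15, 16]
s0→1 e1→0 s4→1 s4→2 e5→1 s6→2 e7→1 s9→2 s9→3 e10→2 e11→1 e11→0 s11→1 s11→2 s11→3 s11→4  — peak 4.

4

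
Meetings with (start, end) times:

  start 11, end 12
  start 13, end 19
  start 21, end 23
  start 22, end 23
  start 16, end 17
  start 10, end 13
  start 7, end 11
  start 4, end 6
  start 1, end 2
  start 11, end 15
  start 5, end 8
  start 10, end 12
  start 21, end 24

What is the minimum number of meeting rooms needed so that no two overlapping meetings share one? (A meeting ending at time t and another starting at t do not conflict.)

starts: [1, 4, 5, 7, 10, 10, 11, 11, 13, 16, 21, 21, 22]
ends:   [2, 6, 8, 11, 12, 12, 13, 15, 17, 19, 23, 23, 24]
s1→1 e2→0 s4→1 s5→2 e6→1 s7→2 e8→1 s10→2 s10→3 e11→2 s11→3 s11→4  — peak 4.

4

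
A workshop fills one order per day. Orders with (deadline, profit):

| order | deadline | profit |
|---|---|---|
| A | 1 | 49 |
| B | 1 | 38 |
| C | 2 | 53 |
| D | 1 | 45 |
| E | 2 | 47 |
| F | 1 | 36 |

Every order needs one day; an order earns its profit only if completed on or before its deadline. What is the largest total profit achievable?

102

Sort by profit descending; place each in the latest free slot ≤ its deadline.
By profit: C(d2,53), A(d1,49), E(d2,47), D(d1,45), B(d1,38), F(d1,36)
C→slot 2; A→slot 1; E skipped; D skipped; B skipped; F skipped.
Profit = 49 + 53 = 102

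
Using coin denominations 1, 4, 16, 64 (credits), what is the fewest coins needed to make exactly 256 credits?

256 = 4×64
Total coins = 4 = 4

4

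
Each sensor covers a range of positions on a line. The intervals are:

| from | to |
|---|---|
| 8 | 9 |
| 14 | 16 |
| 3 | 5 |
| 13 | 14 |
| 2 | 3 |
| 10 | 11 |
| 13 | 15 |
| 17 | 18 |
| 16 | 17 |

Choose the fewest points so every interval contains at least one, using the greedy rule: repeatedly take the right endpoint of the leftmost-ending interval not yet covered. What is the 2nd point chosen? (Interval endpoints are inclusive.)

Sort by right endpoint; whenever an interval is uncovered, place a point at its right end.
By right end: [2,3]  [3,5]  [8,9]  [10,11]  [13,14]  [13,15]  [14,16]  [16,17]  [17,18]
[2,3] uncovered → point at 3; [8,9] uncovered → point at 9; [10,11] uncovered → point at 11; [13,14] uncovered → point at 14; [16,17] uncovered → point at 17.
Points: 3, 9, 11, 14, 17 (5 total).

9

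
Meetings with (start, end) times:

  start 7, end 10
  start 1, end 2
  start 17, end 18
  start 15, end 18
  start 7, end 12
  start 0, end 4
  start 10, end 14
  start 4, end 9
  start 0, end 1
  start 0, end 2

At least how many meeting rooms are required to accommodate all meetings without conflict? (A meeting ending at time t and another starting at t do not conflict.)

starts: [0, 0, 0, 1, 4, 7, 7, 10, 15, 17]
ends:   [1, 2, 2, 4, 9, 10, 12, 14, 18, 18]
s0→1 s0→2 s0→3  — peak 3.

3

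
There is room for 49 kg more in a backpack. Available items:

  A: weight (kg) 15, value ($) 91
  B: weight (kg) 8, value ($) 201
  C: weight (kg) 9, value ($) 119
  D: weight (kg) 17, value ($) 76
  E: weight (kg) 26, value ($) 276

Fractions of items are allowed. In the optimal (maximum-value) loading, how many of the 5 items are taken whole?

Ratios (sorted): B 25.12, C 13.22, E 10.62, A 6.07, D 4.47
take B (8 @ 201); take C (9 @ 119); take E (26 @ 276); take 6/15 of A → 36.40. Capacity used 49/49.
3 item(s) taken whole; one partial (take 6/15 of A).

3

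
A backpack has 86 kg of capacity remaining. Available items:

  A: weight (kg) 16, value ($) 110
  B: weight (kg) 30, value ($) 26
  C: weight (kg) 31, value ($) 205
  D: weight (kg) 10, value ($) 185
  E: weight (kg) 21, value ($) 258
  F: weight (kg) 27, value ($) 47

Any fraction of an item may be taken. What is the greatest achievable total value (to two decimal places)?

Sort by value per unit weight and fill in that order.
Order: D (185/10=18.50) > E (258/21=12.29) > A (110/16=6.88) > C (205/31=6.61) > F (47/27=1.74) > B (26/30=0.87)
Fill: take D (10 @ 185) → take E (21 @ 258) → take A (16 @ 110) → take C (31 @ 205) → take 8/27 of F → 13.93; 86/86 used.
Total value = 771.93

771.93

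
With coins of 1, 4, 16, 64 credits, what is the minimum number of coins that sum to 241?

Greedy: take as many of the largest coin as possible, then repeat with the remainder.
241 − 3×64→49 − 3×16→1 − 1×1→0
Total coins = 3 + 3 + 1 = 7

7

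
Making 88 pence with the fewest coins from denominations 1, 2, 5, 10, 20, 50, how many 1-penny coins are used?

Greedy: take as many of the largest coin as possible, then repeat with the remainder.
88 − 1×50→38 − 1×20→18 − 1×10→8 − 1×5→3 − 1×2→1 − 1×1→0
Count of 1: 1

1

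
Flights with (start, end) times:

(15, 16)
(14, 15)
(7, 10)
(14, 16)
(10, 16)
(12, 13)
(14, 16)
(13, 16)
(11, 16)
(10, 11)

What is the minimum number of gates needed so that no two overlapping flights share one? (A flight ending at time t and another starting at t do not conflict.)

starts: [7, 10, 10, 11, 12, 13, 14, 14, 14, 15]
ends:   [10, 11, 13, 15, 16, 16, 16, 16, 16, 16]
s7→1 e10→0 s10→1 s10→2 e11→1 s11→2 s12→3 e13→2 s13→3 s14→4 s14→5 s14→6  — peak 6.

6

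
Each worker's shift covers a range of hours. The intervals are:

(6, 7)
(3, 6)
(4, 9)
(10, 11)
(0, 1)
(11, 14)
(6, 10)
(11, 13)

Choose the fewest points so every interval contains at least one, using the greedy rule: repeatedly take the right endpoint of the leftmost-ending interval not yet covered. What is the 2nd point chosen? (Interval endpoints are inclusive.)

Process intervals by earliest right end; each time one isn't hit yet, stab at its right endpoint.
By right end: [0,1]  [3,6]  [6,7]  [4,9]  [6,10]  [10,11]  [11,13]  [11,14]
[0,1] uncovered → point at 1; [3,6] uncovered → point at 6; [10,11] uncovered → point at 11.
Points: 1, 6, 11 (3 total).

6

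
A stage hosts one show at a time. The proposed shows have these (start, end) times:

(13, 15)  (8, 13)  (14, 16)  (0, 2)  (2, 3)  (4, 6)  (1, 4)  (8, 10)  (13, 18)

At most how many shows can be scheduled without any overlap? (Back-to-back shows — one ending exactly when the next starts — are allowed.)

5

Sorted by end: (0,2)  (2,3)  (1,4)  (4,6)  (8,10)  (8,13)  (13,15)  (14,16)  (13,18)
take (0,2); take (2,3); skip (1,4); take (4,6); take (8,10); take (13,15); skip (14,16); skip (13,18).
Selected 5 shows.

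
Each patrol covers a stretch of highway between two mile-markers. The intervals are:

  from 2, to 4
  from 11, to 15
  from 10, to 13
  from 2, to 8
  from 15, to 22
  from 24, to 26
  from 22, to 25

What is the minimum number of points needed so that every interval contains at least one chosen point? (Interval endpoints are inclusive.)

4

Process intervals by earliest right end; each time one isn't hit yet, stab at its right endpoint.
Sorted: [2,4] [2,8] [10,13] [11,15] [15,22] [22,25] [24,26]
{[2,4],[2,8]} hit by 4; {[10,13],[11,15]} hit by 13; {[15,22],[22,25]} hit by 22; {[24,26]} hit by 26.
Points: 4, 13, 22, 26 (4 total).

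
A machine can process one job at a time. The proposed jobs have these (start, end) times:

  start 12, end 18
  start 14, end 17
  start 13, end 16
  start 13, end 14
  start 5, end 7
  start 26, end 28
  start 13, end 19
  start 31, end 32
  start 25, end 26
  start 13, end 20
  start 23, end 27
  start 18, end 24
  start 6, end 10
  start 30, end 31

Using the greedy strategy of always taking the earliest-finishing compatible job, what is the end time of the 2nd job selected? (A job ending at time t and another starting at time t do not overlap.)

14

Order by finish time; keep every interval that doesn't clash with the previous kept one.
Sorted by end: (5,7)  (6,10)  (13,14)  (13,16)  (14,17)  (12,18)  (13,19)  (13,20)  (18,24)  (25,26)  (23,27)  (26,28)  (30,31)  (31,32)
take (5,7); take (13,14); take (14,17); skip (13,20); take (18,24); take (25,26); take (26,28); take (30,31); take (31,32).
Selected: (5,7) (13,14) (14,17) (18,24) (25,26) (26,28) (30,31) (31,32)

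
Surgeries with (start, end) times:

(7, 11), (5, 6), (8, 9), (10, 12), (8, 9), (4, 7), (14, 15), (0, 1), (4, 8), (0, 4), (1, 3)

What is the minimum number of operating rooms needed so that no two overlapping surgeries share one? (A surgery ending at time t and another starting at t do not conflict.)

3

starts: [0, 0, 1, 4, 4, 5, 7, 8, 8, 10, 14]
ends:   [1, 3, 4, 6, 7, 8, 9, 9, 11, 12, 15]
s0→1 s0→2 e1→1 s1→2 e3→1 e4→0 s4→1 s4→2 s5→3  — peak 3.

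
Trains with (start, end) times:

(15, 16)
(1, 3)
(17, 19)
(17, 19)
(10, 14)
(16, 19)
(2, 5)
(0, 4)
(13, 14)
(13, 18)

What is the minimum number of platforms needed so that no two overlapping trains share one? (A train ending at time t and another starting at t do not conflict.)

4

The answer is the maximum number of intervals overlapping at any instant.
Events (time:±→running): 0:+→1 1:+→2 2:+→3 3:-→2 4:-→1 5:-→0 10:+→1 13:+→2 13:+→3 14:-→2 14:-→1 15:+→2 16:-→1 16:+→2 17:+→3 17:+→4 … peak 4.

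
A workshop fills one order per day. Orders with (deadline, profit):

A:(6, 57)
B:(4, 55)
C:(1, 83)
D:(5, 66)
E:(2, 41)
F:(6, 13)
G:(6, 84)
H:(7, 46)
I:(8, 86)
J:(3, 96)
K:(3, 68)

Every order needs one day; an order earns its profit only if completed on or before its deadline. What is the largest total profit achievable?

Profit order: J=96 I=86 G=84 C=83 K=68 D=66 A=57 B=55 H=46 E=41 F=13
Assign: J→slot 3, I→slot 8, G→slot 6, C→slot 1, K→slot 2, D→slot 5, A→slot 4, B skipped, H→slot 7, E skipped, F skipped.
Slots: [1:C] [2:K] [3:J] [4:A] [5:D] [6:G] [7:H] [8:I]
Profit = 83 + 68 + 96 + 57 + 66 + 84 + 46 + 86 = 586

586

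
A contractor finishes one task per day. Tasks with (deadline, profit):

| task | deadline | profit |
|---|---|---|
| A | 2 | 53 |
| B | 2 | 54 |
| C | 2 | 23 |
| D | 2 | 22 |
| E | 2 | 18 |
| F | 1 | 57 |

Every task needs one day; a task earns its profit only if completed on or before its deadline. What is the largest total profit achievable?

111

Profit order: F=57 B=54 A=53 C=23 D=22 E=18
Assign: F→slot 1, B→slot 2, A skipped, C skipped, D skipped, E skipped.
Slots: [1:F] [2:B]
Profit = 57 + 54 = 111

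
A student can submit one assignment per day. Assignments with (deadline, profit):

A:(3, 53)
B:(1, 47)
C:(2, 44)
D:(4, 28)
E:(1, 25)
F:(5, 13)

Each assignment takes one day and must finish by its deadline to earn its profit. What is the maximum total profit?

185

By profit: A(d3,53), B(d1,47), C(d2,44), D(d4,28), E(d1,25), F(d5,13)
A→slot 3; B→slot 1; C→slot 2; D→slot 4; E skipped; F→slot 5.
Profit = 47 + 44 + 53 + 28 + 13 = 185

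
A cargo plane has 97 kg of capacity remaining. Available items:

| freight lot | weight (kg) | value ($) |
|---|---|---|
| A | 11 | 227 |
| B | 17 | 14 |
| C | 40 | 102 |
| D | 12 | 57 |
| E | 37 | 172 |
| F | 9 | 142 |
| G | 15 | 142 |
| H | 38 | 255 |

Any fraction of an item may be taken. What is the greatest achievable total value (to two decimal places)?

878.78

Sort by value per unit weight and fill in that order.
Ratios (sorted): A 20.64, F 15.78, G 9.47, H 6.71, D 4.75, E 4.65, C 2.55, B 0.82
take A (11 @ 227); take F (9 @ 142); take G (15 @ 142); take H (38 @ 255); take D (12 @ 57); take 12/37 of E → 55.78. Capacity used 97/97.
Total value = 878.78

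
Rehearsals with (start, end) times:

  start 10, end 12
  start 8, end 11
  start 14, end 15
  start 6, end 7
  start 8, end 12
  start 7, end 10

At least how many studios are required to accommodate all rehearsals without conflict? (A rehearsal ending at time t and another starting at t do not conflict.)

starts: [6, 7, 8, 8, 10, 14]
ends:   [7, 10, 11, 12, 12, 15]
s6→1 e7→0 s7→1 s8→2 s8→3  — peak 3.

3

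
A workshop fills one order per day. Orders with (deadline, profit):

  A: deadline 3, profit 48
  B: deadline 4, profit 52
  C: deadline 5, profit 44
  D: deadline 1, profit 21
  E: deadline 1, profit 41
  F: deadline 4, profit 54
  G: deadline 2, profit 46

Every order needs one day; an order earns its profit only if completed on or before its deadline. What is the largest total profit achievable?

Take jobs in profit order; each goes to the latest open slot no later than its deadline.
Profit order: F=54 B=52 A=48 G=46 C=44 E=41 D=21
Assign: F→slot 4, B→slot 3, A→slot 2, G→slot 1, C→slot 5, E skipped, D skipped.
Slots: [1:G] [2:A] [3:B] [4:F] [5:C]
Profit = 46 + 48 + 52 + 54 + 44 = 244

244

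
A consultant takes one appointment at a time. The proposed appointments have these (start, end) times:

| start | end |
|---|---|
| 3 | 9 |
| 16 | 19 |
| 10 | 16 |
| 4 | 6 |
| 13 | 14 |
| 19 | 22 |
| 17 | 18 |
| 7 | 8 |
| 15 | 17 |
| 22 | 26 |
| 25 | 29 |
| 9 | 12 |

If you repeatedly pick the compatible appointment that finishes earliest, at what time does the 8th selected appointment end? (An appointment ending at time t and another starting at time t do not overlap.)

Greedy by earliest finish: after sorting by end time, pick each interval compatible with the last pick.
By end time: (4,6), (7,8), (3,9), (9,12), (13,14), (10,16), (15,17), (17,18), (16,19), (19,22), (22,26), (25,29).
Pick (4,6); next start ≥ 6 → (7,8); next start ≥ 8 → (9,12); next start ≥ 12 → (13,14); next start ≥ 14 → (15,17); next start ≥ 17 → (17,18); next start ≥ 18 → (19,22); next start ≥ 22 → (22,26).
Selected: (4,6) (7,8) (9,12) (13,14) (15,17) (17,18) (19,22) (22,26)

26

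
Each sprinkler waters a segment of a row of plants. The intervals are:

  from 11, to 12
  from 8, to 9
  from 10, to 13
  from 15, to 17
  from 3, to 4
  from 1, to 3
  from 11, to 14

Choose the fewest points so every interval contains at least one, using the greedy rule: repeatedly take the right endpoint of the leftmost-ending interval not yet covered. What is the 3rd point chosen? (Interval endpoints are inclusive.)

Process intervals by earliest right end; each time one isn't hit yet, stab at its right endpoint.
Sorted: [1,3] [3,4] [8,9] [11,12] [10,13] [11,14] [15,17]
{[1,3],[3,4]} hit by 3; {[8,9]} hit by 9; {[11,12],[10,13],[11,14]} hit by 12; {[15,17]} hit by 17.
Points: 3, 9, 12, 17 (4 total).

12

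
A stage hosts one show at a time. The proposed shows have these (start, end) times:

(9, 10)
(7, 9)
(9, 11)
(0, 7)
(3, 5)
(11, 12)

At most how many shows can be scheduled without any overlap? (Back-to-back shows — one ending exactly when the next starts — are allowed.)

4

Sorted by end: (3,5)  (0,7)  (7,9)  (9,10)  (9,11)  (11,12)
take (3,5); take (7,9); take (9,10); take (11,12).
Selected 4 shows.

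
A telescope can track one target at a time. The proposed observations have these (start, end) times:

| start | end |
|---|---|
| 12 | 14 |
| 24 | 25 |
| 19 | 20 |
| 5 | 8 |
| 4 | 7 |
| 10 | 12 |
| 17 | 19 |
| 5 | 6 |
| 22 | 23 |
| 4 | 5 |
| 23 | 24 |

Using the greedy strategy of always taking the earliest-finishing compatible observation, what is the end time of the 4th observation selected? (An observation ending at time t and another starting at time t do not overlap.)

Greedy by earliest finish: after sorting by end time, pick each interval compatible with the last pick.
Sorted by end: (4,5)  (5,6)  (4,7)  (5,8)  (10,12)  (12,14)  (17,19)  (19,20)  (22,23)  (23,24)  (24,25)
take (4,5); take (5,6); skip (5,8); take (10,12); take (12,14); take (17,19); take (19,20); take (22,23); take (23,24); take (24,25).
Selected: (4,5) (5,6) (10,12) (12,14) (17,19) (19,20) (22,23) (23,24) (24,25)

14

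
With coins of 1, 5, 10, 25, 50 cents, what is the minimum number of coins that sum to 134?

8

Greedy: take as many of the largest coin as possible, then repeat with the remainder.
134 = 2×50 + 1×25 + 1×5 + 4×1
Total coins = 2 + 1 + 1 + 4 = 8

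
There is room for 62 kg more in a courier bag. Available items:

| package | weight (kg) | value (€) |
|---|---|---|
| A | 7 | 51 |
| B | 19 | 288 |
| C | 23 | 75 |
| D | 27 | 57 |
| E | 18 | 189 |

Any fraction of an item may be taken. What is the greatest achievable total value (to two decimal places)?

Order: B (288/19=15.16) > E (189/18=10.50) > A (51/7=7.29) > C (75/23=3.26) > D (57/27=2.11)
Fill: take B (19 @ 288) → take E (18 @ 189) → take A (7 @ 51) → take 18/23 of C → 58.70; 62/62 used.
Total value = 586.70

586.70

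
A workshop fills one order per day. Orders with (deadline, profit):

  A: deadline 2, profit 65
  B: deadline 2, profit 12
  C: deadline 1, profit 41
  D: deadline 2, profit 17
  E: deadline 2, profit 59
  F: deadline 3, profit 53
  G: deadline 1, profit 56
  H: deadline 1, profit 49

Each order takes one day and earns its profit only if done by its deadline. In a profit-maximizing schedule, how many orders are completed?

3

By profit: A(d2,65), E(d2,59), G(d1,56), F(d3,53), H(d1,49), C(d1,41), D(d2,17), B(d2,12)
A→slot 2; E→slot 1; G skipped; F→slot 3; H skipped; C skipped; D skipped; B skipped.
3 of 8 scheduled.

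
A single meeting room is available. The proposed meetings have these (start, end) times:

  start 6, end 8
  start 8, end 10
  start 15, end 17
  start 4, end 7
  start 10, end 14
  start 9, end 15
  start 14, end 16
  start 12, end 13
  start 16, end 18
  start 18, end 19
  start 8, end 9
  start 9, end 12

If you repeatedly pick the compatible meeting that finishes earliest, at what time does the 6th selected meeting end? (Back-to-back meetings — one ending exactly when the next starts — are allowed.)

18

Sorted by end: (4,7)  (6,8)  (8,9)  (8,10)  (9,12)  (12,13)  (10,14)  (9,15)  (14,16)  (15,17)  (16,18)  (18,19)
take (4,7); skip (6,8); take (8,9); take (9,12); take (12,13); skip (10,14); take (14,16); take (16,18); take (18,19).
Selected: (4,7) (8,9) (9,12) (12,13) (14,16) (16,18) (18,19)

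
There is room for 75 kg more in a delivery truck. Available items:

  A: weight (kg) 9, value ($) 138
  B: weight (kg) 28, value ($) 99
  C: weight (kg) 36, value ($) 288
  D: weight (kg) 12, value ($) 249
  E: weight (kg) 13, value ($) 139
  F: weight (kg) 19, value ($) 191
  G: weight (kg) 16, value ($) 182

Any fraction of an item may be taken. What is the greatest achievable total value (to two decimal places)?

947.00

Sort by value per unit weight and fill in that order.
Ratios (sorted): D 20.75, A 15.33, G 11.38, E 10.69, F 10.05, C 8.00, B 3.54
take D (12 @ 249); take A (9 @ 138); take G (16 @ 182); take E (13 @ 139); take F (19 @ 191); take 6/36 of C → 48.00. Capacity used 75/75.
Total value = 947.00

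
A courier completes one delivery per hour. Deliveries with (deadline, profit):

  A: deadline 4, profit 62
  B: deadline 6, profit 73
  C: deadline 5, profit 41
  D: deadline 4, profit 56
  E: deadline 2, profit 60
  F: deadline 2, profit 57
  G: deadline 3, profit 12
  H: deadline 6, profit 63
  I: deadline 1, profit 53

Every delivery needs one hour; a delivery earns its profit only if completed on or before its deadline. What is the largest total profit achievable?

By profit: B(d6,73), H(d6,63), A(d4,62), E(d2,60), F(d2,57), D(d4,56), I(d1,53), C(d5,41), G(d3,12)
B→slot 6; H→slot 5; A→slot 4; E→slot 2; F→slot 1; D→slot 3; I skipped; C skipped; G skipped.
Profit = 57 + 60 + 56 + 62 + 63 + 73 = 371

371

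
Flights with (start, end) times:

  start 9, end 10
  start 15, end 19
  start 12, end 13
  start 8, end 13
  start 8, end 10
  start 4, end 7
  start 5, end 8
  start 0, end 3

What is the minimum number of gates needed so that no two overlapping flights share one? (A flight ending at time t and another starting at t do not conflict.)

The answer is the maximum number of intervals overlapping at any instant.
Events (time:±→running): 0:+→1 3:-→0 4:+→1 5:+→2 7:-→1 8:-→0 8:+→1 8:+→2 9:+→3 … peak 3.

3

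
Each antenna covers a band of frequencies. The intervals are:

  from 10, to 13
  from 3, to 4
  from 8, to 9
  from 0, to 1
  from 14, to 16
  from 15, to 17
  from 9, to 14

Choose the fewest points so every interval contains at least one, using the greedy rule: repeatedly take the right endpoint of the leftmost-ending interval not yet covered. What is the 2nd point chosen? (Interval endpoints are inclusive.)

Process intervals by earliest right end; each time one isn't hit yet, stab at its right endpoint.
By right end: [0,1]  [3,4]  [8,9]  [10,13]  [9,14]  [14,16]  [15,17]
[0,1] uncovered → point at 1; [3,4] uncovered → point at 4; [8,9] uncovered → point at 9; [10,13] uncovered → point at 13; [14,16] uncovered → point at 16.
Points: 1, 4, 9, 13, 16 (5 total).

4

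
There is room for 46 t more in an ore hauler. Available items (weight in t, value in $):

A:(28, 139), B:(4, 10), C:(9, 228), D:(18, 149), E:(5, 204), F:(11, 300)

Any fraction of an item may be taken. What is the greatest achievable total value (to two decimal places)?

895.89

Greedy by value/weight ratio, highest first.
Order: E (204/5=40.80) > F (300/11=27.27) > C (228/9=25.33) > D (149/18=8.28) > A (139/28=4.96) > B (10/4=2.50)
Fill: take E (5 @ 204) → take F (11 @ 300) → take C (9 @ 228) → take D (18 @ 149) → take 3/28 of A → 14.89; 46/46 used.
Total value = 895.89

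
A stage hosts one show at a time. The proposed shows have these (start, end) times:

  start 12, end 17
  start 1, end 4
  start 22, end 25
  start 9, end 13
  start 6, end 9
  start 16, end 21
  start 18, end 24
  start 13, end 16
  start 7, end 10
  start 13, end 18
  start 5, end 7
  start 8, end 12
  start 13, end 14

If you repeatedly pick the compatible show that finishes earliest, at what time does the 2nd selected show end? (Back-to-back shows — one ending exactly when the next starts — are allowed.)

Sort by end time and greedily take each interval whose start is ≥ the last chosen end.
Sorted by end: (1,4)  (5,7)  (6,9)  (7,10)  (8,12)  (9,13)  (13,14)  (13,16)  (12,17)  (13,18)  (16,21)  (18,24)  (22,25)
take (1,4); take (5,7); take (7,10); take (13,14); take (16,21); take (22,25).
Selected: (1,4) (5,7) (7,10) (13,14) (16,21) (22,25)

7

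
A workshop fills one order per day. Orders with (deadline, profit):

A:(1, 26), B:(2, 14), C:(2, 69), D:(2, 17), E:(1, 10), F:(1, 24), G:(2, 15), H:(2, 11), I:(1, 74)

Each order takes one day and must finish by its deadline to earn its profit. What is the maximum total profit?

Sort by profit descending; place each in the latest free slot ≤ its deadline.
By profit: I(d1,74), C(d2,69), A(d1,26), F(d1,24), D(d2,17), G(d2,15), B(d2,14), H(d2,11), E(d1,10)
I→slot 1; C→slot 2; A skipped; F skipped; D skipped; G skipped; B skipped; H skipped; E skipped.
Profit = 74 + 69 = 143

143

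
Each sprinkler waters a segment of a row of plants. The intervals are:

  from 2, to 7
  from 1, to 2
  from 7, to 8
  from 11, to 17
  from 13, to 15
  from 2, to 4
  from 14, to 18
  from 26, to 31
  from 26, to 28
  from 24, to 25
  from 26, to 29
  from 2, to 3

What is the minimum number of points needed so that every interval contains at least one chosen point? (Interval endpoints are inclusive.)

5

Process intervals by earliest right end; each time one isn't hit yet, stab at its right endpoint.
Sorted: [1,2] [2,3] [2,4] [2,7] [7,8] [13,15] [11,17] [14,18] [24,25] [26,28] [26,29] [26,31]
{[1,2],[2,3],[2,4],[2,7]} hit by 2; {[7,8]} hit by 8; {[13,15],[11,17],[14,18]} hit by 15; {[24,25]} hit by 25; {[26,28],[26,29],[26,31]} hit by 28.
Points: 2, 8, 15, 25, 28 (5 total).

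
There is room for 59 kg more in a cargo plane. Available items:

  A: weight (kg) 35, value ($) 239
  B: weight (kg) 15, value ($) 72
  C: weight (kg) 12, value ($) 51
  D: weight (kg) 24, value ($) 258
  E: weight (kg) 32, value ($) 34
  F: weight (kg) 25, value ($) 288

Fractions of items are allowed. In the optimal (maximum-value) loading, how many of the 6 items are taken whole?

2

Ratios (sorted): F 11.52, D 10.75, A 6.83, B 4.80, C 4.25, E 1.06
take F (25 @ 288); take D (24 @ 258); take 10/35 of A → 68.29. Capacity used 59/59.
2 item(s) taken whole; one partial (take 10/35 of A).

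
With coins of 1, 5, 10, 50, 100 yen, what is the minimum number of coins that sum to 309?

Greedy: take as many of the largest coin as possible, then repeat with the remainder.
309 − 3×100→9 − 1×5→4 − 4×1→0
Total coins = 3 + 1 + 4 = 8

8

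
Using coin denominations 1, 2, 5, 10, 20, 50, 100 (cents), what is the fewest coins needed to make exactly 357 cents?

357 − 3×100→57 − 1×50→7 − 1×5→2 − 1×2→0
Total coins = 3 + 1 + 1 + 1 = 6

6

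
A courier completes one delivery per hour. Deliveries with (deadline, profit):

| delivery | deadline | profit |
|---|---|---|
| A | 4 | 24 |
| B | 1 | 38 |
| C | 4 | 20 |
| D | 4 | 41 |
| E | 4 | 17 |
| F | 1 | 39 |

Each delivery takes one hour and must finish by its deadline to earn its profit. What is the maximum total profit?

124

Profit order: D=41 F=39 B=38 A=24 C=20 E=17
Assign: D→slot 4, F→slot 1, B skipped, A→slot 3, C→slot 2, E skipped.
Slots: [1:F] [2:C] [3:A] [4:D]
Profit = 39 + 20 + 24 + 41 = 124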